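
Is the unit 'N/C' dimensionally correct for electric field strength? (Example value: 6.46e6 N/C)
Yes

electric field strength has SI base units: kg * m / (A * s^3)
N/C reduces to the same SI base units, so it is a valid unit for electric field strength.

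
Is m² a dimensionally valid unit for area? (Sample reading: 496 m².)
Yes

area has SI base units: m^2
m² reduces to the same SI base units, so it is a valid unit for area.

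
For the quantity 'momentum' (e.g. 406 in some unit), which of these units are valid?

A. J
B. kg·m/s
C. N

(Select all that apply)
B

momentum has SI base units: kg * m / s

Checking each option against kg * m / s:
  A. J: ✗ does not match
  B. kg·m/s: ✓ matches
  C. N: ✗ does not match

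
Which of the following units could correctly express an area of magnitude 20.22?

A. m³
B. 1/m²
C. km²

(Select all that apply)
C

area has SI base units: m^2

Checking each option against m^2:
  A. m³: ✗ does not match
  B. 1/m²: ✗ does not match
  C. km²: ✓ matches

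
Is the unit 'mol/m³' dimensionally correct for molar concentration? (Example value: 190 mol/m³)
Yes

molar concentration has SI base units: mol / m^3
mol/m³ reduces to the same SI base units, so it is a valid unit for molar concentration.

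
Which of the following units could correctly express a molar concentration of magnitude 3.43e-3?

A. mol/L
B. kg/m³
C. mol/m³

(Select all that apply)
A, C

molar concentration has SI base units: mol / m^3

Checking each option against mol / m^3:
  A. mol/L: ✓ matches
  B. kg/m³: ✗ does not match
  C. mol/m³: ✓ matches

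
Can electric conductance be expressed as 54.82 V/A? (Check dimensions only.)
No

electric conductance has SI base units: A^2 * s^3 / (kg * m^2)
V/A does NOT reduce to A^2 * s^3 / (kg * m^2); a valid unit for electric conductance would be e.g. S.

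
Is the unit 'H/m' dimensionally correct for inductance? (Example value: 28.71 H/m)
No

inductance has SI base units: kg * m^2 / (A^2 * s^2)
H/m does NOT reduce to kg * m^2 / (A^2 * s^2); a valid unit for inductance would be e.g. H.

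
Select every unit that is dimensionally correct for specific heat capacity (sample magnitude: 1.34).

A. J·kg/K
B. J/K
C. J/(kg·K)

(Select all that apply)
C

specific heat capacity has SI base units: m^2 / (s^2 * K)

Checking each option against m^2 / (s^2 * K):
  A. J·kg/K: ✗ does not match
  B. J/K: ✗ does not match
  C. J/(kg·K): ✓ matches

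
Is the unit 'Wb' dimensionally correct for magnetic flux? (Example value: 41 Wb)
Yes

magnetic flux has SI base units: kg * m^2 / (A * s^2)
Wb reduces to the same SI base units, so it is a valid unit for magnetic flux.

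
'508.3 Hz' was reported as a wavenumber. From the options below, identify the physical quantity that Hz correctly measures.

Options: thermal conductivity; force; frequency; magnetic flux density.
frequency

wavenumber should have units dimensionally equivalent to 1 / m (e.g. 1/m).
The given unit 'Hz' reduces to 1 / s. Of the listed options, that is the dimensionality of frequency.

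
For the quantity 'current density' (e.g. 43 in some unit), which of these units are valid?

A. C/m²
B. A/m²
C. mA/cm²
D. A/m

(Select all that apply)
B, C

current density has SI base units: A / m^2

Checking each option against A / m^2:
  A. C/m²: ✗ does not match
  B. A/m²: ✓ matches
  C. mA/cm²: ✓ matches
  D. A/m: ✗ does not match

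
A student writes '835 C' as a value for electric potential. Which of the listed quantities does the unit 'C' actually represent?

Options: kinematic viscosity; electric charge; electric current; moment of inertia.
electric charge

electric potential should have units dimensionally equivalent to kg * m^2 / (A * s^3) (e.g. V).
The given unit 'C' reduces to A * s. Of the listed options, that is the dimensionality of electric charge.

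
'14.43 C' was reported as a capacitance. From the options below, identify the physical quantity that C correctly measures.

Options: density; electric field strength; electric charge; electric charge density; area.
electric charge

capacitance should have units dimensionally equivalent to A^2 * s^4 / (kg * m^2) (e.g. F).
The given unit 'C' reduces to A * s. Of the listed options, that is the dimensionality of electric charge.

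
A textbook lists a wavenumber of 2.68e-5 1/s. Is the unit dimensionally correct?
No

wavenumber has SI base units: 1 / m
1/s does NOT reduce to 1 / m; a valid unit for wavenumber would be e.g. 1/m.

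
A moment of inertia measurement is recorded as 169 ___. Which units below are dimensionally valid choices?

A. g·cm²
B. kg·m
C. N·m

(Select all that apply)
A

moment of inertia has SI base units: kg * m^2

Checking each option against kg * m^2:
  A. g·cm²: ✓ matches
  B. kg·m: ✗ does not match
  C. N·m: ✗ does not match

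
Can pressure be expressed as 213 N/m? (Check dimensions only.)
No

pressure has SI base units: kg / (m * s^2)
N/m does NOT reduce to kg / (m * s^2); a valid unit for pressure would be e.g. Pa.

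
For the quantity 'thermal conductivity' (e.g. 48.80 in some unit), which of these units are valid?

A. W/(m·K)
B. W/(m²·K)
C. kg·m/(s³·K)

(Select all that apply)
A, C

thermal conductivity has SI base units: kg * m / (s^3 * K)

Checking each option against kg * m / (s^3 * K):
  A. W/(m·K): ✓ matches
  B. W/(m²·K): ✗ does not match
  C. kg·m/(s³·K): ✓ matches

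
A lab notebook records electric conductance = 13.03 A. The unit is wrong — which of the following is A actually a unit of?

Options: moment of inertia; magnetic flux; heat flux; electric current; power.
electric current

electric conductance should have units dimensionally equivalent to A^2 * s^3 / (kg * m^2) (e.g. S).
The given unit 'A' reduces to A. Of the listed options, that is the dimensionality of electric current.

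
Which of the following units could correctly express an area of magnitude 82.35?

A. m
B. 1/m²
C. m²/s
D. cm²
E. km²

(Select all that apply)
D, E

area has SI base units: m^2

Checking each option against m^2:
  A. m: ✗ does not match
  B. 1/m²: ✗ does not match
  C. m²/s: ✗ does not match
  D. cm²: ✓ matches
  E. km²: ✓ matches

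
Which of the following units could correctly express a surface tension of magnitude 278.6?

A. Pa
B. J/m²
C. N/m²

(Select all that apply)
B

surface tension has SI base units: kg / s^2

Checking each option against kg / s^2:
  A. Pa: ✗ does not match
  B. J/m²: ✓ matches
  C. N/m²: ✗ does not match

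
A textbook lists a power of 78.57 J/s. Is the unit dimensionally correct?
Yes

power has SI base units: kg * m^2 / s^3
J/s reduces to the same SI base units, so it is a valid unit for power.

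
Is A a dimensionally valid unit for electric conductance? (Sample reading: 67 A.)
No

electric conductance has SI base units: A^2 * s^3 / (kg * m^2)
A does NOT reduce to A^2 * s^3 / (kg * m^2); a valid unit for electric conductance would be e.g. S.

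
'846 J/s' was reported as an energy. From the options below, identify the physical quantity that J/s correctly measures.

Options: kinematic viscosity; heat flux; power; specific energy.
power

energy should have units dimensionally equivalent to kg * m^2 / s^2 (e.g. J).
The given unit 'J/s' reduces to kg * m^2 / s^3. Of the listed options, that is the dimensionality of power.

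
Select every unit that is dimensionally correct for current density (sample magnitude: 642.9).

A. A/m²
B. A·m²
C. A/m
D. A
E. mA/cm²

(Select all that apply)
A, E

current density has SI base units: A / m^2

Checking each option against A / m^2:
  A. A/m²: ✓ matches
  B. A·m²: ✗ does not match
  C. A/m: ✗ does not match
  D. A: ✗ does not match
  E. mA/cm²: ✓ matches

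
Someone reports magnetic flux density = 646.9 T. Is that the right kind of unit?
Yes

magnetic flux density has SI base units: kg / (A * s^2)
T reduces to the same SI base units, so it is a valid unit for magnetic flux density.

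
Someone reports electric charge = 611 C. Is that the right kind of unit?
Yes

electric charge has SI base units: A * s
C reduces to the same SI base units, so it is a valid unit for electric charge.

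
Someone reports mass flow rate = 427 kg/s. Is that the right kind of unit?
Yes

mass flow rate has SI base units: kg / s
kg/s reduces to the same SI base units, so it is a valid unit for mass flow rate.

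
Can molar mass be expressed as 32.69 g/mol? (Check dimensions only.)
Yes

molar mass has SI base units: kg / mol
g/mol reduces to the same SI base units, so it is a valid unit for molar mass.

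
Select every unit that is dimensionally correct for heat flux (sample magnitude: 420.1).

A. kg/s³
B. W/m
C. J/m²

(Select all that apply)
A

heat flux has SI base units: kg / s^3

Checking each option against kg / s^3:
  A. kg/s³: ✓ matches
  B. W/m: ✗ does not match
  C. J/m²: ✗ does not match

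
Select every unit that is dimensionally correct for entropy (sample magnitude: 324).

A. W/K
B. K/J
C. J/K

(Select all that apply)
C

entropy has SI base units: kg * m^2 / (s^2 * K)

Checking each option against kg * m^2 / (s^2 * K):
  A. W/K: ✗ does not match
  B. K/J: ✗ does not match
  C. J/K: ✓ matches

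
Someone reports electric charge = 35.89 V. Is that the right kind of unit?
No

electric charge has SI base units: A * s
V does NOT reduce to A * s; a valid unit for electric charge would be e.g. C.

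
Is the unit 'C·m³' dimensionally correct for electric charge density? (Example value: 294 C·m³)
No

electric charge density has SI base units: A * s / m^3
C·m³ does NOT reduce to A * s / m^3; a valid unit for electric charge density would be e.g. C/m³.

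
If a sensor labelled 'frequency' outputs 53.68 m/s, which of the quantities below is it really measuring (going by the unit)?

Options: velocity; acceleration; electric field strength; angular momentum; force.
velocity

frequency should have units dimensionally equivalent to 1 / s (e.g. Hz).
The given unit 'm/s' reduces to m / s. Of the listed options, that is the dimensionality of velocity.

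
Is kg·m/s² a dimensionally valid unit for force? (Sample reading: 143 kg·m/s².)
Yes

force has SI base units: kg * m / s^2
kg·m/s² reduces to the same SI base units, so it is a valid unit for force.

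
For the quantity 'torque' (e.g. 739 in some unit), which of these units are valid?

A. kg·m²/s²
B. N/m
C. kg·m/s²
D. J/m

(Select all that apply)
A

torque has SI base units: kg * m^2 / s^2

Checking each option against kg * m^2 / s^2:
  A. kg·m²/s²: ✓ matches
  B. N/m: ✗ does not match
  C. kg·m/s²: ✗ does not match
  D. J/m: ✗ does not match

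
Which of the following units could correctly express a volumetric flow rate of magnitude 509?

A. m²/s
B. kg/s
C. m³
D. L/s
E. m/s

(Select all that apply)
D

volumetric flow rate has SI base units: m^3 / s

Checking each option against m^3 / s:
  A. m²/s: ✗ does not match
  B. kg/s: ✗ does not match
  C. m³: ✗ does not match
  D. L/s: ✓ matches
  E. m/s: ✗ does not match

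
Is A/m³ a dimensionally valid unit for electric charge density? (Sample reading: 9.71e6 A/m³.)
No

electric charge density has SI base units: A * s / m^3
A/m³ does NOT reduce to A * s / m^3; a valid unit for electric charge density would be e.g. C/m³.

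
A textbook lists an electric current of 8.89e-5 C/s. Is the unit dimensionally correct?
Yes

electric current has SI base units: A
C/s reduces to the same SI base units, so it is a valid unit for electric current.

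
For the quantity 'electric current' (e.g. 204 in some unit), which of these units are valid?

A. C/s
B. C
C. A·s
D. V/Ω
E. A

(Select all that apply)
A, D, E

electric current has SI base units: A

Checking each option against A:
  A. C/s: ✓ matches
  B. C: ✗ does not match
  C. A·s: ✗ does not match
  D. V/Ω: ✓ matches
  E. A: ✓ matches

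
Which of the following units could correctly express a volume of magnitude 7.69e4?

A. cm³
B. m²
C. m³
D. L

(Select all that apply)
A, C, D

volume has SI base units: m^3

Checking each option against m^3:
  A. cm³: ✓ matches
  B. m²: ✗ does not match
  C. m³: ✓ matches
  D. L: ✓ matches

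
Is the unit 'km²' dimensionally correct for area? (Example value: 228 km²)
Yes

area has SI base units: m^2
km² reduces to the same SI base units, so it is a valid unit for area.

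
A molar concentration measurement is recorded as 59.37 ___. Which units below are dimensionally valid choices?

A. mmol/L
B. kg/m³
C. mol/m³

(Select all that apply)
A, C

molar concentration has SI base units: mol / m^3

Checking each option against mol / m^3:
  A. mmol/L: ✓ matches
  B. kg/m³: ✗ does not match
  C. mol/m³: ✓ matches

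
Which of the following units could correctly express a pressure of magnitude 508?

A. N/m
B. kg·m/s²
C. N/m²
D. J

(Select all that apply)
C

pressure has SI base units: kg / (m * s^2)

Checking each option against kg / (m * s^2):
  A. N/m: ✗ does not match
  B. kg·m/s²: ✗ does not match
  C. N/m²: ✓ matches
  D. J: ✗ does not match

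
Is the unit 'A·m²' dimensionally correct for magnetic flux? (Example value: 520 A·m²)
No

magnetic flux has SI base units: kg * m^2 / (A * s^2)
A·m² does NOT reduce to kg * m^2 / (A * s^2); a valid unit for magnetic flux would be e.g. Wb.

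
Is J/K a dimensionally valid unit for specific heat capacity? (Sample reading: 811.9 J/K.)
No

specific heat capacity has SI base units: m^2 / (s^2 * K)
J/K does NOT reduce to m^2 / (s^2 * K); a valid unit for specific heat capacity would be e.g. J/(kg·K).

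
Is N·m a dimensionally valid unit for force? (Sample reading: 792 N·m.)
No

force has SI base units: kg * m / s^2
N·m does NOT reduce to kg * m / s^2; a valid unit for force would be e.g. N.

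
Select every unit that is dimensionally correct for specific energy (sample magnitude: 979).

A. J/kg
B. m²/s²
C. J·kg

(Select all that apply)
A, B

specific energy has SI base units: m^2 / s^2

Checking each option against m^2 / s^2:
  A. J/kg: ✓ matches
  B. m²/s²: ✓ matches
  C. J·kg: ✗ does not match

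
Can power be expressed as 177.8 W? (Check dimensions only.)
Yes

power has SI base units: kg * m^2 / s^3
W reduces to the same SI base units, so it is a valid unit for power.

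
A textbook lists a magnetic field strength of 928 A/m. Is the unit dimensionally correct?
Yes

magnetic field strength has SI base units: A / m
A/m reduces to the same SI base units, so it is a valid unit for magnetic field strength.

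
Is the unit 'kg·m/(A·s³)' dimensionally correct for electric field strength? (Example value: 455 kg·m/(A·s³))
Yes

electric field strength has SI base units: kg * m / (A * s^3)
kg·m/(A·s³) reduces to the same SI base units, so it is a valid unit for electric field strength.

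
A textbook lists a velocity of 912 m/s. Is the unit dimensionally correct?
Yes

velocity has SI base units: m / s
m/s reduces to the same SI base units, so it is a valid unit for velocity.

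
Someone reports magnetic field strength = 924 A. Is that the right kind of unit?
No

magnetic field strength has SI base units: A / m
A does NOT reduce to A / m; a valid unit for magnetic field strength would be e.g. A/m.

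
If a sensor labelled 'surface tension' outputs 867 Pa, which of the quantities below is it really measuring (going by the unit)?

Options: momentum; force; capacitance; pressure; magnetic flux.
pressure

surface tension should have units dimensionally equivalent to kg / s^2 (e.g. N/m).
The given unit 'Pa' reduces to kg / (m * s^2). Of the listed options, that is the dimensionality of pressure.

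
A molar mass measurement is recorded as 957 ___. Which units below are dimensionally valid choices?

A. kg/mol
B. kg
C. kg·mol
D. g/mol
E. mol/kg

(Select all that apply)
A, D

molar mass has SI base units: kg / mol

Checking each option against kg / mol:
  A. kg/mol: ✓ matches
  B. kg: ✗ does not match
  C. kg·mol: ✗ does not match
  D. g/mol: ✓ matches
  E. mol/kg: ✗ does not match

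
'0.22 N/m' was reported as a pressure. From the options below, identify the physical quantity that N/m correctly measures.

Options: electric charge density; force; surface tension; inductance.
surface tension

pressure should have units dimensionally equivalent to kg / (m * s^2) (e.g. Pa).
The given unit 'N/m' reduces to kg / s^2. Of the listed options, that is the dimensionality of surface tension.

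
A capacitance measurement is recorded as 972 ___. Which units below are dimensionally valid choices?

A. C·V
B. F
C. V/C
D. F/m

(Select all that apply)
B

capacitance has SI base units: A^2 * s^4 / (kg * m^2)

Checking each option against A^2 * s^4 / (kg * m^2):
  A. C·V: ✗ does not match
  B. F: ✓ matches
  C. V/C: ✗ does not match
  D. F/m: ✗ does not match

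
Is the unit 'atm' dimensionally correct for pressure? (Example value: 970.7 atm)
Yes

pressure has SI base units: kg / (m * s^2)
atm reduces to the same SI base units, so it is a valid unit for pressure.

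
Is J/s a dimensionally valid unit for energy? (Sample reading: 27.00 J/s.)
No

energy has SI base units: kg * m^2 / s^2
J/s does NOT reduce to kg * m^2 / s^2; a valid unit for energy would be e.g. J.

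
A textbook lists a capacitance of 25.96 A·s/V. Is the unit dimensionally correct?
Yes

capacitance has SI base units: A^2 * s^4 / (kg * m^2)
A·s/V reduces to the same SI base units, so it is a valid unit for capacitance.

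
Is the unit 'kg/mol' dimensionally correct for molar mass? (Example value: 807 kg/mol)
Yes

molar mass has SI base units: kg / mol
kg/mol reduces to the same SI base units, so it is a valid unit for molar mass.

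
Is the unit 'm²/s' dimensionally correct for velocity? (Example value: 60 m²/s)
No

velocity has SI base units: m / s
m²/s does NOT reduce to m / s; a valid unit for velocity would be e.g. m/s.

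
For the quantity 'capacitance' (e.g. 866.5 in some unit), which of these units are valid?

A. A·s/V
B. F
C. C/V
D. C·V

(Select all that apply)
A, B, C

capacitance has SI base units: A^2 * s^4 / (kg * m^2)

Checking each option against A^2 * s^4 / (kg * m^2):
  A. A·s/V: ✓ matches
  B. F: ✓ matches
  C. C/V: ✓ matches
  D. C·V: ✗ does not match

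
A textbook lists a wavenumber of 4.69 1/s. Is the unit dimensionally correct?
No

wavenumber has SI base units: 1 / m
1/s does NOT reduce to 1 / m; a valid unit for wavenumber would be e.g. 1/m.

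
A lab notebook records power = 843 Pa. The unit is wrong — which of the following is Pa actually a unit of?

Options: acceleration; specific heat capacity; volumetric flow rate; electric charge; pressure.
pressure

power should have units dimensionally equivalent to kg * m^2 / s^3 (e.g. W).
The given unit 'Pa' reduces to kg / (m * s^2). Of the listed options, that is the dimensionality of pressure.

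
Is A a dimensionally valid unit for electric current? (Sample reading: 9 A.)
Yes

electric current has SI base units: A
A reduces to the same SI base units, so it is a valid unit for electric current.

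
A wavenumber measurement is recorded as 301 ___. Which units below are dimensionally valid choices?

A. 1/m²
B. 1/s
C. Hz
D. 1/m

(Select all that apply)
D

wavenumber has SI base units: 1 / m

Checking each option against 1 / m:
  A. 1/m²: ✗ does not match
  B. 1/s: ✗ does not match
  C. Hz: ✗ does not match
  D. 1/m: ✓ matches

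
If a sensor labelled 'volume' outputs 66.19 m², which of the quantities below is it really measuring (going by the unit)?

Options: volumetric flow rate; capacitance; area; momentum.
area

volume should have units dimensionally equivalent to m^3 (e.g. m³).
The given unit 'm²' reduces to m^2. Of the listed options, that is the dimensionality of area.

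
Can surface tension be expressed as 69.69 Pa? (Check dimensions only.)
No

surface tension has SI base units: kg / s^2
Pa does NOT reduce to kg / s^2; a valid unit for surface tension would be e.g. N/m.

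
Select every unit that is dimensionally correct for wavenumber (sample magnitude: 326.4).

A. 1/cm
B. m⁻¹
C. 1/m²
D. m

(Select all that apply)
A, B

wavenumber has SI base units: 1 / m

Checking each option against 1 / m:
  A. 1/cm: ✓ matches
  B. m⁻¹: ✓ matches
  C. 1/m²: ✗ does not match
  D. m: ✗ does not match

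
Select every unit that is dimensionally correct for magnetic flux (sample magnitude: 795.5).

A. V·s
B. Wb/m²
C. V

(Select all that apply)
A

magnetic flux has SI base units: kg * m^2 / (A * s^2)

Checking each option against kg * m^2 / (A * s^2):
  A. V·s: ✓ matches
  B. Wb/m²: ✗ does not match
  C. V: ✗ does not match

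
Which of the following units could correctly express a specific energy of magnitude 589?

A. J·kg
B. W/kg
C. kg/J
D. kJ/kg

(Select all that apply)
D

specific energy has SI base units: m^2 / s^2

Checking each option against m^2 / s^2:
  A. J·kg: ✗ does not match
  B. W/kg: ✗ does not match
  C. kg/J: ✗ does not match
  D. kJ/kg: ✓ matches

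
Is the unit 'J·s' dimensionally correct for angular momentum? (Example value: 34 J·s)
Yes

angular momentum has SI base units: kg * m^2 / s
J·s reduces to the same SI base units, so it is a valid unit for angular momentum.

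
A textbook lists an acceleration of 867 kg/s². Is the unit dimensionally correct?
No

acceleration has SI base units: m / s^2
kg/s² does NOT reduce to m / s^2; a valid unit for acceleration would be e.g. m/s².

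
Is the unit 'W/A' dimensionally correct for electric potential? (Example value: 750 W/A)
Yes

electric potential has SI base units: kg * m^2 / (A * s^3)
W/A reduces to the same SI base units, so it is a valid unit for electric potential.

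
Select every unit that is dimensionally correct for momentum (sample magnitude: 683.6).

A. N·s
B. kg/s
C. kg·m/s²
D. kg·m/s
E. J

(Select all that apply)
A, D

momentum has SI base units: kg * m / s

Checking each option against kg * m / s:
  A. N·s: ✓ matches
  B. kg/s: ✗ does not match
  C. kg·m/s²: ✗ does not match
  D. kg·m/s: ✓ matches
  E. J: ✗ does not match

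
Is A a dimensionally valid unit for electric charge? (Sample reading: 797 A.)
No

electric charge has SI base units: A * s
A does NOT reduce to A * s; a valid unit for electric charge would be e.g. C.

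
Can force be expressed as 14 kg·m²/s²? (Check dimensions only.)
No

force has SI base units: kg * m / s^2
kg·m²/s² does NOT reduce to kg * m / s^2; a valid unit for force would be e.g. N.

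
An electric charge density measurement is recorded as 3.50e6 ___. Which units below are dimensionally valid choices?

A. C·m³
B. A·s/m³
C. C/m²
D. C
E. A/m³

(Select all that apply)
B

electric charge density has SI base units: A * s / m^3

Checking each option against A * s / m^3:
  A. C·m³: ✗ does not match
  B. A·s/m³: ✓ matches
  C. C/m²: ✗ does not match
  D. C: ✗ does not match
  E. A/m³: ✗ does not match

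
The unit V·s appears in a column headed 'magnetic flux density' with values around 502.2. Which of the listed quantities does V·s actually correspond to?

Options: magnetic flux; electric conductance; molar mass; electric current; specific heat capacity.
magnetic flux

magnetic flux density should have units dimensionally equivalent to kg / (A * s^2) (e.g. T).
The given unit 'V·s' reduces to kg * m^2 / (A * s^2). Of the listed options, that is the dimensionality of magnetic flux.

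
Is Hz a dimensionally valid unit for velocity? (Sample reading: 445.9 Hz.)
No

velocity has SI base units: m / s
Hz does NOT reduce to m / s; a valid unit for velocity would be e.g. m/s.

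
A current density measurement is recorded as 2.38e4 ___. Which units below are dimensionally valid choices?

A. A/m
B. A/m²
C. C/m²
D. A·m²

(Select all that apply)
B

current density has SI base units: A / m^2

Checking each option against A / m^2:
  A. A/m: ✗ does not match
  B. A/m²: ✓ matches
  C. C/m²: ✗ does not match
  D. A·m²: ✗ does not match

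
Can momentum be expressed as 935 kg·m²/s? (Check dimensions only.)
No

momentum has SI base units: kg * m / s
kg·m²/s does NOT reduce to kg * m / s; a valid unit for momentum would be e.g. kg·m/s.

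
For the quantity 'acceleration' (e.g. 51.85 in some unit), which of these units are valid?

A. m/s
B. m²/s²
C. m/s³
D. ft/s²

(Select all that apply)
D

acceleration has SI base units: m / s^2

Checking each option against m / s^2:
  A. m/s: ✗ does not match
  B. m²/s²: ✗ does not match
  C. m/s³: ✗ does not match
  D. ft/s²: ✓ matches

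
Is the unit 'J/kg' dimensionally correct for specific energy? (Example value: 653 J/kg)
Yes

specific energy has SI base units: m^2 / s^2
J/kg reduces to the same SI base units, so it is a valid unit for specific energy.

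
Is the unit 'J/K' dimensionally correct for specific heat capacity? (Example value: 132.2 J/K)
No

specific heat capacity has SI base units: m^2 / (s^2 * K)
J/K does NOT reduce to m^2 / (s^2 * K); a valid unit for specific heat capacity would be e.g. J/(kg·K).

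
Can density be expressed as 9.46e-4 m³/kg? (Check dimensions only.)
No

density has SI base units: kg / m^3
m³/kg does NOT reduce to kg / m^3; a valid unit for density would be e.g. kg/m³.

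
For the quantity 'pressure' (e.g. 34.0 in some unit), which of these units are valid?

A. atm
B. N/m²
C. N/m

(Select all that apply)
A, B

pressure has SI base units: kg / (m * s^2)

Checking each option against kg / (m * s^2):
  A. atm: ✓ matches
  B. N/m²: ✓ matches
  C. N/m: ✗ does not match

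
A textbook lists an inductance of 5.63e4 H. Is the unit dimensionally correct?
Yes

inductance has SI base units: kg * m^2 / (A^2 * s^2)
H reduces to the same SI base units, so it is a valid unit for inductance.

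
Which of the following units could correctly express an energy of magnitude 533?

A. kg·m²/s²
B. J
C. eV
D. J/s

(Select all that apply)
A, B, C

energy has SI base units: kg * m^2 / s^2

Checking each option against kg * m^2 / s^2:
  A. kg·m²/s²: ✓ matches
  B. J: ✓ matches
  C. eV: ✓ matches
  D. J/s: ✗ does not match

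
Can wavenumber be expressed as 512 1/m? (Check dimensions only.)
Yes

wavenumber has SI base units: 1 / m
1/m reduces to the same SI base units, so it is a valid unit for wavenumber.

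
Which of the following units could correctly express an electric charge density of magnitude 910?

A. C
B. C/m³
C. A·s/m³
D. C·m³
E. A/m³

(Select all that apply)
B, C

electric charge density has SI base units: A * s / m^3

Checking each option against A * s / m^3:
  A. C: ✗ does not match
  B. C/m³: ✓ matches
  C. A·s/m³: ✓ matches
  D. C·m³: ✗ does not match
  E. A/m³: ✗ does not match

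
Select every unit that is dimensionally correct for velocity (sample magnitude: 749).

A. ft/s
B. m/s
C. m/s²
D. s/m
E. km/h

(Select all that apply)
A, B, E

velocity has SI base units: m / s

Checking each option against m / s:
  A. ft/s: ✓ matches
  B. m/s: ✓ matches
  C. m/s²: ✗ does not match
  D. s/m: ✗ does not match
  E. km/h: ✓ matches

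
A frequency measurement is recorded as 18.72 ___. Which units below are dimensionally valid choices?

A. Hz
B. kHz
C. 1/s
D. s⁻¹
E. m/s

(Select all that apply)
A, B, C, D

frequency has SI base units: 1 / s

Checking each option against 1 / s:
  A. Hz: ✓ matches
  B. kHz: ✓ matches
  C. 1/s: ✓ matches
  D. s⁻¹: ✓ matches
  E. m/s: ✗ does not match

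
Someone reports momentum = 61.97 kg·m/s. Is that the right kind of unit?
Yes

momentum has SI base units: kg * m / s
kg·m/s reduces to the same SI base units, so it is a valid unit for momentum.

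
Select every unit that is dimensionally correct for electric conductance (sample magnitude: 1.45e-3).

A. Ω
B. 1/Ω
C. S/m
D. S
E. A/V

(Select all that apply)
B, D, E

electric conductance has SI base units: A^2 * s^3 / (kg * m^2)

Checking each option against A^2 * s^3 / (kg * m^2):
  A. Ω: ✗ does not match
  B. 1/Ω: ✓ matches
  C. S/m: ✗ does not match
  D. S: ✓ matches
  E. A/V: ✓ matches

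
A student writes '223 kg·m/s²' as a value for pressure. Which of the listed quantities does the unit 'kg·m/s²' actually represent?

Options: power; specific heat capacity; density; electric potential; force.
force

pressure should have units dimensionally equivalent to kg / (m * s^2) (e.g. Pa).
The given unit 'kg·m/s²' reduces to kg * m / s^2. Of the listed options, that is the dimensionality of force.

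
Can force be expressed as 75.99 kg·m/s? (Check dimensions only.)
No

force has SI base units: kg * m / s^2
kg·m/s does NOT reduce to kg * m / s^2; a valid unit for force would be e.g. N.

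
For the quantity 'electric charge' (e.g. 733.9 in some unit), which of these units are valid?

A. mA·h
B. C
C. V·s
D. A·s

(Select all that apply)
A, B, D

electric charge has SI base units: A * s

Checking each option against A * s:
  A. mA·h: ✓ matches
  B. C: ✓ matches
  C. V·s: ✗ does not match
  D. A·s: ✓ matches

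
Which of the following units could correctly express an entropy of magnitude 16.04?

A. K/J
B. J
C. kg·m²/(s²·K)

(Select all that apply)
C

entropy has SI base units: kg * m^2 / (s^2 * K)

Checking each option against kg * m^2 / (s^2 * K):
  A. K/J: ✗ does not match
  B. J: ✗ does not match
  C. kg·m²/(s²·K): ✓ matches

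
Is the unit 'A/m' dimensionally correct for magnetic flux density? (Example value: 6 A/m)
No

magnetic flux density has SI base units: kg / (A * s^2)
A/m does NOT reduce to kg / (A * s^2); a valid unit for magnetic flux density would be e.g. T.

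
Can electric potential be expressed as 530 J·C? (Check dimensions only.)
No

electric potential has SI base units: kg * m^2 / (A * s^3)
J·C does NOT reduce to kg * m^2 / (A * s^3); a valid unit for electric potential would be e.g. V.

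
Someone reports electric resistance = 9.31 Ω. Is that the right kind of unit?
Yes

electric resistance has SI base units: kg * m^2 / (A^2 * s^3)
Ω reduces to the same SI base units, so it is a valid unit for electric resistance.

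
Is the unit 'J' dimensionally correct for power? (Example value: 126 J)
No

power has SI base units: kg * m^2 / s^3
J does NOT reduce to kg * m^2 / s^3; a valid unit for power would be e.g. W.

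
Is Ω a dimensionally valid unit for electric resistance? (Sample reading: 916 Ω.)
Yes

electric resistance has SI base units: kg * m^2 / (A^2 * s^3)
Ω reduces to the same SI base units, so it is a valid unit for electric resistance.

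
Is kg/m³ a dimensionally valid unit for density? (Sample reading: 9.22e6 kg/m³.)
Yes

density has SI base units: kg / m^3
kg/m³ reduces to the same SI base units, so it is a valid unit for density.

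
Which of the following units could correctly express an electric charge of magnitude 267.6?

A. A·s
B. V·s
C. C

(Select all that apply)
A, C

electric charge has SI base units: A * s

Checking each option against A * s:
  A. A·s: ✓ matches
  B. V·s: ✗ does not match
  C. C: ✓ matches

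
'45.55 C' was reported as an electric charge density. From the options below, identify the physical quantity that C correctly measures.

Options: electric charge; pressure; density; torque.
electric charge

electric charge density should have units dimensionally equivalent to A * s / m^3 (e.g. C/m³).
The given unit 'C' reduces to A * s. Of the listed options, that is the dimensionality of electric charge.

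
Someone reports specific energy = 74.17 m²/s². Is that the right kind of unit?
Yes

specific energy has SI base units: m^2 / s^2
m²/s² reduces to the same SI base units, so it is a valid unit for specific energy.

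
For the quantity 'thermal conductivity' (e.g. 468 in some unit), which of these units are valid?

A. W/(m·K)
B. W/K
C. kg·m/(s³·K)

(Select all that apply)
A, C

thermal conductivity has SI base units: kg * m / (s^3 * K)

Checking each option against kg * m / (s^3 * K):
  A. W/(m·K): ✓ matches
  B. W/K: ✗ does not match
  C. kg·m/(s³·K): ✓ matches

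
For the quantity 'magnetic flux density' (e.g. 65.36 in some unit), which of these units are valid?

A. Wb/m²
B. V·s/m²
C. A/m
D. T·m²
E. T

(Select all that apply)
A, B, E

magnetic flux density has SI base units: kg / (A * s^2)

Checking each option against kg / (A * s^2):
  A. Wb/m²: ✓ matches
  B. V·s/m²: ✓ matches
  C. A/m: ✗ does not match
  D. T·m²: ✗ does not match
  E. T: ✓ matches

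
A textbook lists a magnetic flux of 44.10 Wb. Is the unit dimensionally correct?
Yes

magnetic flux has SI base units: kg * m^2 / (A * s^2)
Wb reduces to the same SI base units, so it is a valid unit for magnetic flux.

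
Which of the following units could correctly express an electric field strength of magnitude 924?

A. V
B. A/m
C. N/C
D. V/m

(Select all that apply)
C, D

electric field strength has SI base units: kg * m / (A * s^3)

Checking each option against kg * m / (A * s^3):
  A. V: ✗ does not match
  B. A/m: ✗ does not match
  C. N/C: ✓ matches
  D. V/m: ✓ matches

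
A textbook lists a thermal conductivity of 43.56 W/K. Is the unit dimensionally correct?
No

thermal conductivity has SI base units: kg * m / (s^3 * K)
W/K does NOT reduce to kg * m / (s^3 * K); a valid unit for thermal conductivity would be e.g. W/(m·K).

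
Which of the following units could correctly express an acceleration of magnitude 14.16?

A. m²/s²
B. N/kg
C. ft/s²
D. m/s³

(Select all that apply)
B, C

acceleration has SI base units: m / s^2

Checking each option against m / s^2:
  A. m²/s²: ✗ does not match
  B. N/kg: ✓ matches
  C. ft/s²: ✓ matches
  D. m/s³: ✗ does not match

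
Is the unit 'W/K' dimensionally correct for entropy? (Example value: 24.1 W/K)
No

entropy has SI base units: kg * m^2 / (s^2 * K)
W/K does NOT reduce to kg * m^2 / (s^2 * K); a valid unit for entropy would be e.g. J/K.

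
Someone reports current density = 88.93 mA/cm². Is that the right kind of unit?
Yes

current density has SI base units: A / m^2
mA/cm² reduces to the same SI base units, so it is a valid unit for current density.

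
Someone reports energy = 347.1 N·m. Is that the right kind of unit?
Yes

energy has SI base units: kg * m^2 / s^2
N·m reduces to the same SI base units, so it is a valid unit for energy.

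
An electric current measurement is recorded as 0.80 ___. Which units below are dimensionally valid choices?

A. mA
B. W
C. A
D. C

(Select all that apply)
A, C

electric current has SI base units: A

Checking each option against A:
  A. mA: ✓ matches
  B. W: ✗ does not match
  C. A: ✓ matches
  D. C: ✗ does not match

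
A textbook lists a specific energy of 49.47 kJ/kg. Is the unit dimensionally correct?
Yes

specific energy has SI base units: m^2 / s^2
kJ/kg reduces to the same SI base units, so it is a valid unit for specific energy.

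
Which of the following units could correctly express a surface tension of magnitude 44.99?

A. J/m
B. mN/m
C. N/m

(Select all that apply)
B, C

surface tension has SI base units: kg / s^2

Checking each option against kg / s^2:
  A. J/m: ✗ does not match
  B. mN/m: ✓ matches
  C. N/m: ✓ matches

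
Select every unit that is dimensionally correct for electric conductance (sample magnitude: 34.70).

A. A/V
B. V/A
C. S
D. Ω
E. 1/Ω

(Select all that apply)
A, C, E

electric conductance has SI base units: A^2 * s^3 / (kg * m^2)

Checking each option against A^2 * s^3 / (kg * m^2):
  A. A/V: ✓ matches
  B. V/A: ✗ does not match
  C. S: ✓ matches
  D. Ω: ✗ does not match
  E. 1/Ω: ✓ matches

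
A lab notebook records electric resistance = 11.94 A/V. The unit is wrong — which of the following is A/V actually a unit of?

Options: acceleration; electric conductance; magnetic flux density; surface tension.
electric conductance

electric resistance should have units dimensionally equivalent to kg * m^2 / (A^2 * s^3) (e.g. Ω).
The given unit 'A/V' reduces to A^2 * s^3 / (kg * m^2). Of the listed options, that is the dimensionality of electric conductance.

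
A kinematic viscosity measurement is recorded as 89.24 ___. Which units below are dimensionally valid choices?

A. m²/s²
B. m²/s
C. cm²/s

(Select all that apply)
B, C

kinematic viscosity has SI base units: m^2 / s

Checking each option against m^2 / s:
  A. m²/s²: ✗ does not match
  B. m²/s: ✓ matches
  C. cm²/s: ✓ matches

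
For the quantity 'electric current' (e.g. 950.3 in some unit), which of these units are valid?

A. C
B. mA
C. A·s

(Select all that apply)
B

electric current has SI base units: A

Checking each option against A:
  A. C: ✗ does not match
  B. mA: ✓ matches
  C. A·s: ✗ does not match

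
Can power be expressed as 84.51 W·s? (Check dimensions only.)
No

power has SI base units: kg * m^2 / s^3
W·s does NOT reduce to kg * m^2 / s^3; a valid unit for power would be e.g. W.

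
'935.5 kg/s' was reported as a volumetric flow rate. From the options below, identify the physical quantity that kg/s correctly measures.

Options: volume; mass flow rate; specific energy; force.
mass flow rate

volumetric flow rate should have units dimensionally equivalent to m^3 / s (e.g. m³/s).
The given unit 'kg/s' reduces to kg / s. Of the listed options, that is the dimensionality of mass flow rate.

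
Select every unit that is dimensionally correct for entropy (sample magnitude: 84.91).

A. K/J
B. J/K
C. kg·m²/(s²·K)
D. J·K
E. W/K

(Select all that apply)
B, C

entropy has SI base units: kg * m^2 / (s^2 * K)

Checking each option against kg * m^2 / (s^2 * K):
  A. K/J: ✗ does not match
  B. J/K: ✓ matches
  C. kg·m²/(s²·K): ✓ matches
  D. J·K: ✗ does not match
  E. W/K: ✗ does not match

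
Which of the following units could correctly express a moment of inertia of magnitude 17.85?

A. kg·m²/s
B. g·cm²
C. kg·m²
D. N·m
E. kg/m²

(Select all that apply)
B, C

moment of inertia has SI base units: kg * m^2

Checking each option against kg * m^2:
  A. kg·m²/s: ✗ does not match
  B. g·cm²: ✓ matches
  C. kg·m²: ✓ matches
  D. N·m: ✗ does not match
  E. kg/m²: ✗ does not match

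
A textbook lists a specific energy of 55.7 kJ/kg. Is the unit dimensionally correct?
Yes

specific energy has SI base units: m^2 / s^2
kJ/kg reduces to the same SI base units, so it is a valid unit for specific energy.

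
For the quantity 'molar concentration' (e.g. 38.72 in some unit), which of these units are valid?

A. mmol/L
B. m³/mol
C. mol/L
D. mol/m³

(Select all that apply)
A, C, D

molar concentration has SI base units: mol / m^3

Checking each option against mol / m^3:
  A. mmol/L: ✓ matches
  B. m³/mol: ✗ does not match
  C. mol/L: ✓ matches
  D. mol/m³: ✓ matches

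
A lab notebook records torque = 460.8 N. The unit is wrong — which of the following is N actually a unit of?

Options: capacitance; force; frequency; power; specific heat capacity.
force

torque should have units dimensionally equivalent to kg * m^2 / s^2 (e.g. N·m).
The given unit 'N' reduces to kg * m / s^2. Of the listed options, that is the dimensionality of force.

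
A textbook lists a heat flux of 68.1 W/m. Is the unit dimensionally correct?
No

heat flux has SI base units: kg / s^3
W/m does NOT reduce to kg / s^3; a valid unit for heat flux would be e.g. W/m².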